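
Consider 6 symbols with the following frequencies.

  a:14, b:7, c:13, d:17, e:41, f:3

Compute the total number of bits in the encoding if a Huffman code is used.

Build the Huffman tree bottom-up:
combine f(3), b(7) → 10
combine 10, c(13) → 23
combine a(14), d(17) → 31
combine 23, 31 → 54
combine e(41), 54 → 95
Total encoded bits = sum of merged weights = 10 + 23 + 31 + 54 + 95 = 213.

213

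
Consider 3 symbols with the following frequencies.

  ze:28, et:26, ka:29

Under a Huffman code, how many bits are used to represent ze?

Repeatedly merge the two smallest:
et(26) + ze(28) → 54
ka(29) + 54 → 83
The subtree containing ze is merged 2 times, so code length = 2.

2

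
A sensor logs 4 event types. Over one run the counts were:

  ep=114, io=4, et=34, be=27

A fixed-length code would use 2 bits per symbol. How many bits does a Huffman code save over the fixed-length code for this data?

Fixed-length: 2 bits × 179 symbols = 358 bits.
Huffman merges:
combine io(4), be(27) → 31
combine 31, et(34) → 65
combine 65, ep(114) → 179
Huffman total = 31 + 65 + 179 = 275 bits.
Saving = 358 − 275 = 83 bits.

83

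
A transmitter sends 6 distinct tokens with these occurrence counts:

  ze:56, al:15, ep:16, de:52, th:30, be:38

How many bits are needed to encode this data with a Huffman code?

506

Merge the two smallest weights repeatedly:
al(15) + ep(16) → 31
th(30) + 31 → 61
be(38) + de(52) → 90
ze(56) + 61 → 117
90 + 117 → 207
The encoded length is the sum of every internal node's weight: 31 + 61 + 90 + 117 + 207 = 506 bits.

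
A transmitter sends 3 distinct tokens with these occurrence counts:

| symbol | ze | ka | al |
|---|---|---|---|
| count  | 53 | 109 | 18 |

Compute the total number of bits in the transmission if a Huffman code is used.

Build the Huffman tree bottom-up:
combine al(18), ze(53) → 71
combine 71, ka(109) → 180
Total encoded bits = sum of merged weights = 71 + 180 = 251.

251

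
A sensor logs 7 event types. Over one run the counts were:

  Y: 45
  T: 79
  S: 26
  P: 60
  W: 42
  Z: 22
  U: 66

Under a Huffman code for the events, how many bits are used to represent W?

Repeatedly merge the two smallest:
combine Z(22), S(26) → 48
combine W(42), Y(45) → 87
combine 48, P(60) → 108
combine U(66), T(79) → 145
combine 87, 108 → 195
combine 145, 195 → 340
The subtree containing W is merged 3 times, so code length = 3.

3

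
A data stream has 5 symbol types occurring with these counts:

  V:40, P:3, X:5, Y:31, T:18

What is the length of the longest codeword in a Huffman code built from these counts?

4

Merge the two lowest-weight nodes at each step:
combine P(3), X(5) → 8
combine 8, T(18) → 26
combine 26, Y(31) → 57
combine V(40), 57 → 97
The rarest symbols sit at the bottom; the longest codeword is 4 bits.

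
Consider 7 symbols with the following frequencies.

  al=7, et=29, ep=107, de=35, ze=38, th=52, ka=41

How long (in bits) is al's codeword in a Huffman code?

4

Build the tree from the bottom:
merge al(7) and et(29): 36
merge de(35) and 36: 71
merge ze(38) and ka(41): 79
merge th(52) and 71: 123
merge 79 and ep(107): 186
merge 123 and 186: 309
al sits 4 levels below the root, so its codeword is 4 bits.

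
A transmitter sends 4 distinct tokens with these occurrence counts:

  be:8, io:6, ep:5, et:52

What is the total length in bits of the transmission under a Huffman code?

101

Merge the two smallest weights repeatedly:
ep(5) + io(6) → 11
be(8) + 11 → 19
19 + et(52) → 71
The encoded length is the sum of every internal node's weight: 11 + 19 + 71 = 101 bits.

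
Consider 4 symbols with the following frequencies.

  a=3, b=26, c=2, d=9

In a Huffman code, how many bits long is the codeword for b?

Huffman merges, smallest pair first:
combine c(2), a(3) → 5
combine 5, d(9) → 14
combine 14, b(26) → 40
b is merged only at the final step, so code length = 1.

1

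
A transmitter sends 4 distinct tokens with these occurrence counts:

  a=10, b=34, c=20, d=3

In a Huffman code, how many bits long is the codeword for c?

2

Huffman merges, smallest pair first:
combine d(3), a(10) → 13
combine 13, c(20) → 33
combine 33, b(34) → 67
The subtree containing c is merged 2 times, so code length = 2.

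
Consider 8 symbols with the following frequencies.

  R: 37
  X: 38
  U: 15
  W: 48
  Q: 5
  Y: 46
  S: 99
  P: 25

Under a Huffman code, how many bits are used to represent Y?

3

Huffman merges, smallest pair first:
merge Q(5) and U(15): 20
merge 20 and P(25): 45
merge R(37) and X(38): 75
merge 45 and Y(46): 91
merge W(48) and 75: 123
merge 91 and S(99): 190
merge 123 and 190: 313
Y sits 3 levels below the root, so its codeword is 3 bits.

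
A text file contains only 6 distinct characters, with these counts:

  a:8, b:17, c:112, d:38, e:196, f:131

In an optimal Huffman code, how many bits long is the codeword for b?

5

Repeatedly merge the two smallest:
combine a(8), b(17) → 25
combine 25, d(38) → 63
combine 63, c(112) → 175
combine f(131), 175 → 306
combine e(196), 306 → 502
b's leaf is at depth 5, giving a 5-bit codeword.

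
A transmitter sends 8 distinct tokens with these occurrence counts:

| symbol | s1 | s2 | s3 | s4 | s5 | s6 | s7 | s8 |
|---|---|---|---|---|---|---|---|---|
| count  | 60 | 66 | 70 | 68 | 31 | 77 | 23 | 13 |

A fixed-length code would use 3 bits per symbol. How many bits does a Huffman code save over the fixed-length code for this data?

Fixed-length: 3 bits × 408 symbols = 1224 bits.
Huffman merges:
s8(13) + s7(23) → 36
s5(31) + 36 → 67
s1(60) + s2(66) → 126
67 + s4(68) → 135
s3(70) + s6(77) → 147
126 + 135 → 261
147 + 261 → 408
Huffman total = 36 + 67 + 126 + 135 + 147 + 261 + 408 = 1180 bits.
Saving = 1224 − 1180 = 44 bits.

44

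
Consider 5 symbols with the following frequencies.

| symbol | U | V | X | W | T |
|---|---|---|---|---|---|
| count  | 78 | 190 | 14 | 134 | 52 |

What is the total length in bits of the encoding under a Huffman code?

Merge the two smallest weights repeatedly:
combine X(14), T(52) → 66
combine 66, U(78) → 144
combine W(134), 144 → 278
combine V(190), 278 → 468
The encoded length is the sum of every internal node's weight: 66 + 144 + 278 + 468 = 956 bits.

956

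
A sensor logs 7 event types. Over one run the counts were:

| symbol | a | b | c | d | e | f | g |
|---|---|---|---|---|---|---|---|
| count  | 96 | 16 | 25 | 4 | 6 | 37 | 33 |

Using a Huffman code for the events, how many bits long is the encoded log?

495

Build the Huffman tree bottom-up:
combine d(4), e(6) → 10
combine 10, b(16) → 26
combine c(25), 26 → 51
combine g(33), f(37) → 70
combine 51, 70 → 121
combine a(96), 121 → 217
Each symbol's bit-cost is frequency × depth; summing gives 495 bits (equivalently 10 + 26 + 51 + 70 + 121 + 217).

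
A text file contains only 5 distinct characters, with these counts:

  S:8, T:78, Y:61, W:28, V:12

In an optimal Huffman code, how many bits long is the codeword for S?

Repeatedly merge the two smallest:
combine S(8), V(12) → 20
combine 20, W(28) → 48
combine 48, Y(61) → 109
combine T(78), 109 → 187
S sits 4 levels below the root, so its codeword is 4 bits.

4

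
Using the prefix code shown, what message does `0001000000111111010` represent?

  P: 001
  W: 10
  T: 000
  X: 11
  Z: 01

TWTPXXWW

Read left to right; each codeword is recognised as soon as it completes (prefix code):
  000→T | 10→W | 000→T | 001→P | 11→X | 11→X | 10→W | 10→W
Decoded message: TWTPXXWW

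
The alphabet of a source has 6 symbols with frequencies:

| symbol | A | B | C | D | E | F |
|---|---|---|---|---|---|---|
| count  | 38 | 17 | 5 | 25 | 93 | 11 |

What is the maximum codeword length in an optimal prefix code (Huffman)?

Merge the two lowest-weight nodes at each step:
C(5) + F(11) → 16
16 + B(17) → 33
D(25) + 33 → 58
A(38) + 58 → 96
E(93) + 96 → 189
The first pair merged (C, F) ends up deepest, at depth 5.

5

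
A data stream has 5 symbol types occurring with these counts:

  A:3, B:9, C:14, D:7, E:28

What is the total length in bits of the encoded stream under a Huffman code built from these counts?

123

Build the Huffman tree bottom-up:
merge A(3) and D(7): 10
merge B(9) and 10: 19
merge C(14) and 19: 33
merge E(28) and 33: 61
Total encoded bits = sum of merged weights = 10 + 19 + 33 + 61 = 123.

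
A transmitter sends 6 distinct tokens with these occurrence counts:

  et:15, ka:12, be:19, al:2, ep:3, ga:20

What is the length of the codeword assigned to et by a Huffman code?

Repeatedly merge the two smallest:
combine al(2), ep(3) → 5
combine 5, ka(12) → 17
combine et(15), 17 → 32
combine be(19), ga(20) → 39
combine 32, 39 → 71
et's leaf is at depth 2, giving a 2-bit codeword.

2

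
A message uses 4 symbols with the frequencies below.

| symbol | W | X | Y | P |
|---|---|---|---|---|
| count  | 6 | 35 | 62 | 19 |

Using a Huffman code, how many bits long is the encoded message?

Build the Huffman tree bottom-up:
combine W(6), P(19) → 25
combine 25, X(35) → 60
combine 60, Y(62) → 122
Each symbol's bit-cost is frequency × depth; summing gives 207 bits (equivalently 25 + 60 + 122).

207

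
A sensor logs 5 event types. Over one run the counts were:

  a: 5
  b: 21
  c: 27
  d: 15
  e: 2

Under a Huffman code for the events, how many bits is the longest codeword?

4

Merge the two lowest-weight nodes at each step:
combine e(2), a(5) → 7
combine 7, d(15) → 22
combine b(21), 22 → 43
combine c(27), 43 → 70
The rarest symbols sit at the bottom; the longest codeword is 4 bits.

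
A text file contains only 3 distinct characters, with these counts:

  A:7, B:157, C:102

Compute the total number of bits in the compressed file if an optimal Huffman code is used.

375

Build the Huffman tree bottom-up:
A(7) + C(102) → 109
109 + B(157) → 266
Each symbol's bit-cost is frequency × depth; summing gives 375 bits (equivalently 109 + 266).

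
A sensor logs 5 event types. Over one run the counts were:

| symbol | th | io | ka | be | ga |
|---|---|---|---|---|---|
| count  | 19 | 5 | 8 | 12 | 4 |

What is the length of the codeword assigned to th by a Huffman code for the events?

1

Huffman merges, smallest pair first:
merge ga(4) and io(5): 9
merge ka(8) and 9: 17
merge be(12) and 17: 29
merge th(19) and 29: 48
th sits one level below the root: a 1-bit codeword.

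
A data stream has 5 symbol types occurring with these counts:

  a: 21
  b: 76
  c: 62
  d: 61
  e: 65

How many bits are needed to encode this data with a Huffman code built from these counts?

Merge the two smallest weights repeatedly:
combine a(21), d(61) → 82
combine c(62), e(65) → 127
combine b(76), 82 → 158
combine 127, 158 → 285
Total encoded bits = sum of merged weights = 82 + 127 + 158 + 285 = 652.

652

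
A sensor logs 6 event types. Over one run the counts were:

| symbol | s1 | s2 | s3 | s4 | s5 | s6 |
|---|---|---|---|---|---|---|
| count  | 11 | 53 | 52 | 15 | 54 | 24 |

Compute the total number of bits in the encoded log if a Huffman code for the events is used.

494

Build the Huffman tree bottom-up:
s1(11) + s4(15) → 26
s6(24) + 26 → 50
50 + s3(52) → 102
s2(53) + s5(54) → 107
102 + 107 → 209
The encoded length is the sum of every internal node's weight: 26 + 50 + 102 + 107 + 209 = 494 bits.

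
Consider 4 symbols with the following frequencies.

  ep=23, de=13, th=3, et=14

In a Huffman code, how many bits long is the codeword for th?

3

Repeatedly merge the two smallest:
combine th(3), de(13) → 16
combine et(14), 16 → 30
combine ep(23), 30 → 53
The subtree containing th is merged 3 times, so code length = 3.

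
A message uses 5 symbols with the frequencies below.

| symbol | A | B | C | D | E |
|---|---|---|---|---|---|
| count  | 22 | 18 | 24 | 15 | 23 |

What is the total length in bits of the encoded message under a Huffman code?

Build the Huffman tree bottom-up:
merge D(15) and B(18): 33
merge A(22) and E(23): 45
merge C(24) and 33: 57
merge 45 and 57: 102
Total encoded bits = sum of merged weights = 33 + 45 + 57 + 102 = 237.

237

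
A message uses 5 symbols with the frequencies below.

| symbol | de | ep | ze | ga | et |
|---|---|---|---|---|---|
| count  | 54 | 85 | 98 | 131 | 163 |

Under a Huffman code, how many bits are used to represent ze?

Build the tree from the bottom:
de(54) + ep(85) → 139
ze(98) + ga(131) → 229
139 + et(163) → 302
229 + 302 → 531
ze sits 2 levels below the root, so its codeword is 2 bits.

2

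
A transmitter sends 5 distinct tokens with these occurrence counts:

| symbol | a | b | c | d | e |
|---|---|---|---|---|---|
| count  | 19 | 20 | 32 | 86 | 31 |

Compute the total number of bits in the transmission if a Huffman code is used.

392

Greedily combine the two least-frequent nodes:
combine a(19), b(20) → 39
combine e(31), c(32) → 63
combine 39, 63 → 102
combine d(86), 102 → 188
Total encoded bits = sum of merged weights = 39 + 63 + 102 + 188 = 392.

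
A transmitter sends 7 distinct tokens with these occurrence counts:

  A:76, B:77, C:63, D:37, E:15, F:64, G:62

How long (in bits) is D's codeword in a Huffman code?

Huffman merges, smallest pair first:
combine E(15), D(37) → 52
combine 52, G(62) → 114
combine C(63), F(64) → 127
combine A(76), B(77) → 153
combine 114, 127 → 241
combine 153, 241 → 394
The subtree containing D is merged 4 times, so code length = 4.

4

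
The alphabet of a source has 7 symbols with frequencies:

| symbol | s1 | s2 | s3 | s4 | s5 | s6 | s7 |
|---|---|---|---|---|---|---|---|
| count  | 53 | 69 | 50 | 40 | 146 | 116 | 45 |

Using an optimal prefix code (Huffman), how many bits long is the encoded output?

1380

Greedily combine the two least-frequent nodes:
combine s4(40), s7(45) → 85
combine s3(50), s1(53) → 103
combine s2(69), 85 → 154
combine 103, s6(116) → 219
combine s5(146), 154 → 300
combine 219, 300 → 519
The encoded length is the sum of every internal node's weight: 85 + 103 + 154 + 219 + 300 + 519 = 1380 bits.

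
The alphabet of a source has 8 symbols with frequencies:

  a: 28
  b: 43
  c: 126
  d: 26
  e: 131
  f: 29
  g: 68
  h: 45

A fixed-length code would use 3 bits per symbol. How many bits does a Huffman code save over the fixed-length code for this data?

131

Fixed-length: 3 bits × 496 symbols = 1488 bits.
Huffman merges:
d(26) + a(28) → 54
f(29) + b(43) → 72
h(45) + 54 → 99
g(68) + 72 → 140
99 + c(126) → 225
e(131) + 140 → 271
225 + 271 → 496
Huffman total = 54 + 72 + 99 + 140 + 225 + 271 + 496 = 1357 bits.
Saving = 1488 − 1357 = 131 bits.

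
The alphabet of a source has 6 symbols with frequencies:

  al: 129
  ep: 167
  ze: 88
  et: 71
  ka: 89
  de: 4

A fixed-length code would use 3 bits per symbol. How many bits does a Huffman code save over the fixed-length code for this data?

Fixed-length: 3 bits × 548 symbols = 1644 bits.
Huffman merges:
de(4) + et(71) → 75
75 + ze(88) → 163
ka(89) + al(129) → 218
163 + ep(167) → 330
218 + 330 → 548
Huffman total = 75 + 163 + 218 + 330 + 548 = 1334 bits.
Saving = 1644 − 1334 = 310 bits.

310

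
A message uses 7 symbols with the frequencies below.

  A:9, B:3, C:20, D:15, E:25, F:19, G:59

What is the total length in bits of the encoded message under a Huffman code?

371

Merge the two smallest weights repeatedly:
merge B(3) and A(9): 12
merge 12 and D(15): 27
merge F(19) and C(20): 39
merge E(25) and 27: 52
merge 39 and 52: 91
merge G(59) and 91: 150
The encoded length is the sum of every internal node's weight: 12 + 27 + 39 + 52 + 91 + 150 = 371 bits.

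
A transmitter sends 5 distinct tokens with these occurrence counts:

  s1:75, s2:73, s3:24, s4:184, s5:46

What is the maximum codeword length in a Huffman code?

4

Merge the two lowest-weight nodes at each step:
merge s3(24) and s5(46): 70
merge 70 and s2(73): 143
merge s1(75) and 143: 218
merge s4(184) and 218: 402
Maximum depth reached is 4.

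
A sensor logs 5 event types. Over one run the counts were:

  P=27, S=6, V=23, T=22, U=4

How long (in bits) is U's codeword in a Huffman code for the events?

3

Huffman merges, smallest pair first:
merge U(4) and S(6): 10
merge 10 and T(22): 32
merge V(23) and P(27): 50
merge 32 and 50: 82
U sits 3 levels below the root, so its codeword is 3 bits.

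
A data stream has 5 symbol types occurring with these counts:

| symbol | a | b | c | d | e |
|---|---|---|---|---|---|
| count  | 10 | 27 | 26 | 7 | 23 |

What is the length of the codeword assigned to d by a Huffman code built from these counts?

Huffman merges, smallest pair first:
merge d(7) and a(10): 17
merge 17 and e(23): 40
merge c(26) and b(27): 53
merge 40 and 53: 93
d sits 3 levels below the root, so its codeword is 3 bits.

3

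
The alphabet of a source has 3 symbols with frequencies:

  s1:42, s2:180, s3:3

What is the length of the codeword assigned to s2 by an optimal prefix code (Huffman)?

1

Repeatedly merge the two smallest:
merge s3(3) and s1(42): 45
merge 45 and s2(180): 225
s2 sits one level below the root: a 1-bit codeword.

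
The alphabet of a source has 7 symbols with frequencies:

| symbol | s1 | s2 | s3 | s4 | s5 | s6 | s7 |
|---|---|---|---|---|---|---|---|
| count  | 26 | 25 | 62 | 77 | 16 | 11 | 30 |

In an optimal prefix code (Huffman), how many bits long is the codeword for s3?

Repeatedly merge the two smallest:
combine s6(11), s5(16) → 27
combine s2(25), s1(26) → 51
combine 27, s7(30) → 57
combine 51, 57 → 108
combine s3(62), s4(77) → 139
combine 108, 139 → 247
The subtree containing s3 is merged 2 times, so code length = 2.

2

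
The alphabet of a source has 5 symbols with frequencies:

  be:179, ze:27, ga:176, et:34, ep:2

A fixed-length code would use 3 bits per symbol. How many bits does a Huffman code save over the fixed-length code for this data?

505

Fixed-length: 3 bits × 418 symbols = 1254 bits.
Huffman merges:
ep(2) + ze(27) → 29
29 + et(34) → 63
63 + ga(176) → 239
be(179) + 239 → 418
Huffman total = 29 + 63 + 239 + 418 = 749 bits.
Saving = 1254 − 749 = 505 bits.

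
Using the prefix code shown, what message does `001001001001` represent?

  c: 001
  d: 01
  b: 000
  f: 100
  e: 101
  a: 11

cccc

Read left to right; each codeword is recognised as soon as it completes (prefix code):
  001→c | 001→c | 001→c | 001→c
Decoded message: cccc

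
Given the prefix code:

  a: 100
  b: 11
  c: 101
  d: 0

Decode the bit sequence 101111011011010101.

cbcccdc

Read left to right; each codeword is recognised as soon as it completes (prefix code):
  101→c | 11→b | 101→c | 101→c | 101→c | 0→d | 101→c
Decoded message: cbcccdc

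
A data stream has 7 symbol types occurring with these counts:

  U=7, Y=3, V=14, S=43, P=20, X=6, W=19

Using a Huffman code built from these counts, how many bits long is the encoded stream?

Build the Huffman tree bottom-up:
Y(3) + X(6) → 9
U(7) + 9 → 16
V(14) + 16 → 30
W(19) + P(20) → 39
30 + 39 → 69
S(43) + 69 → 112
Total encoded bits = sum of merged weights = 9 + 16 + 30 + 39 + 69 + 112 = 275.

275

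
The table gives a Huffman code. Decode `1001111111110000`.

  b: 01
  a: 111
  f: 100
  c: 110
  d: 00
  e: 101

faaadd

Read left to right; each codeword is recognised as soon as it completes (prefix code):
  100→f | 111→a | 111→a | 111→a | 00→d | 00→d
Decoded message: faaadd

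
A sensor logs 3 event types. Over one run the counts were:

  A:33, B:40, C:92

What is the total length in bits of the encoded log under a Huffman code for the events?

238

Merge the two smallest weights repeatedly:
merge A(33) and B(40): 73
merge 73 and C(92): 165
Total encoded bits = sum of merged weights = 73 + 165 = 238.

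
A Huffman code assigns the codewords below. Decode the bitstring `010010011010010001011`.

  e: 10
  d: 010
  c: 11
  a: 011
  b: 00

ddaddbec

Read left to right; each codeword is recognised as soon as it completes (prefix code):
  010→d | 010→d | 011→a | 010→d | 010→d | 00→b | 10→e | 11→c
Decoded message: ddaddbec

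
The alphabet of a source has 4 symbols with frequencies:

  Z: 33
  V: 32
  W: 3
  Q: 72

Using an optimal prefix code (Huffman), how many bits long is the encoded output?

Greedily combine the two least-frequent nodes:
combine W(3), V(32) → 35
combine Z(33), 35 → 68
combine 68, Q(72) → 140
Each symbol's bit-cost is frequency × depth; summing gives 243 bits (equivalently 35 + 68 + 140).

243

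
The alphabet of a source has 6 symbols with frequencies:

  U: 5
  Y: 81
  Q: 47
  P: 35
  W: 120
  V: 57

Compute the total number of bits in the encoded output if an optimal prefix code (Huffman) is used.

817

Greedily combine the two least-frequent nodes:
U(5) + P(35) → 40
40 + Q(47) → 87
V(57) + Y(81) → 138
87 + W(120) → 207
138 + 207 → 345
Total encoded bits = sum of merged weights = 40 + 87 + 138 + 207 + 345 = 817.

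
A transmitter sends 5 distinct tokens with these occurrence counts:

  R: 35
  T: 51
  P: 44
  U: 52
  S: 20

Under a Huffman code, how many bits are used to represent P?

Build the tree from the bottom:
merge S(20) and R(35): 55
merge P(44) and T(51): 95
merge U(52) and 55: 107
merge 95 and 107: 202
P's leaf is at depth 2, giving a 2-bit codeword.

2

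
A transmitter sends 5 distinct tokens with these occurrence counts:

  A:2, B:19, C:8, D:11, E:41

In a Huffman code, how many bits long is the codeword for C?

Build the tree from the bottom:
combine A(2), C(8) → 10
combine 10, D(11) → 21
combine B(19), 21 → 40
combine 40, E(41) → 81
The subtree containing C is merged 4 times, so code length = 4.

4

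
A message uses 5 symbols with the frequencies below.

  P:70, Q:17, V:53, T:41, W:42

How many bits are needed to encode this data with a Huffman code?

504

Build the Huffman tree bottom-up:
merge Q(17) and T(41): 58
merge W(42) and V(53): 95
merge 58 and P(70): 128
merge 95 and 128: 223
Total encoded bits = sum of merged weights = 58 + 95 + 128 + 223 = 504.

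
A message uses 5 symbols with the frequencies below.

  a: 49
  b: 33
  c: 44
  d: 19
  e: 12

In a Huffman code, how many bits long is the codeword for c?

Repeatedly merge the two smallest:
combine e(12), d(19) → 31
combine 31, b(33) → 64
combine c(44), a(49) → 93
combine 64, 93 → 157
c's leaf is at depth 2, giving a 2-bit codeword.

2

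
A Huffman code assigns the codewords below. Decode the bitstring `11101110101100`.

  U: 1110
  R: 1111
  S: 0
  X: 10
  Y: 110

Read left to right; each codeword is recognised as soon as it completes (prefix code):
  1110→U | 1110→U | 10→X | 110→Y | 0→S
Decoded message: UUXYS

UUXYS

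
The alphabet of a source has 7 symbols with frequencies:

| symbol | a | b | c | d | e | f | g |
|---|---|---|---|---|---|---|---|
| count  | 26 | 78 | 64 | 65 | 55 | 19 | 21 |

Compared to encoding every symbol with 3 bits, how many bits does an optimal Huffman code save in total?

Fixed-length: 3 bits × 328 symbols = 984 bits.
Huffman merges:
f(19) + g(21) → 40
a(26) + 40 → 66
e(55) + c(64) → 119
d(65) + 66 → 131
b(78) + 119 → 197
131 + 197 → 328
Huffman total = 40 + 66 + 119 + 131 + 197 + 328 = 881 bits.
Saving = 984 − 881 = 103 bits.

103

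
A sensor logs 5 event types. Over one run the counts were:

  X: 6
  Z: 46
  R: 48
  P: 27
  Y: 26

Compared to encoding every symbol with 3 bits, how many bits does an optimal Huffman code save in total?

121

Fixed-length: 3 bits × 153 symbols = 459 bits.
Huffman merges:
merge X(6) and Y(26): 32
merge P(27) and 32: 59
merge Z(46) and R(48): 94
merge 59 and 94: 153
Huffman total = 32 + 59 + 94 + 153 = 338 bits.
Saving = 459 − 338 = 121 bits.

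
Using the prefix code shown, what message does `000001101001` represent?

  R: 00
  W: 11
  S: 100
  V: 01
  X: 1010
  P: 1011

Read left to right; each codeword is recognised as soon as it completes (prefix code):
  00→R | 00→R | 01→V | 1010→X | 01→V
Decoded message: RRVXV

RRVXV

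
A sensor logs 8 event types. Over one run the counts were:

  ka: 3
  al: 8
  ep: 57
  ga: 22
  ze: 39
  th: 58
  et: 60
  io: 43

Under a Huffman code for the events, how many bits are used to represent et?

2

Huffman merges, smallest pair first:
ka(3) + al(8) → 11
11 + ga(22) → 33
33 + ze(39) → 72
io(43) + ep(57) → 100
th(58) + et(60) → 118
72 + 100 → 172
118 + 172 → 290
et sits 2 levels below the root, so its codeword is 2 bits.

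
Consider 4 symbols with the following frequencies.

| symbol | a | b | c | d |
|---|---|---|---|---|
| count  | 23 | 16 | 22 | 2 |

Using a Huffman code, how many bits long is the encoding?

121

Greedily combine the two least-frequent nodes:
combine d(2), b(16) → 18
combine 18, c(22) → 40
combine a(23), 40 → 63
Each symbol's bit-cost is frequency × depth; summing gives 121 bits (equivalently 18 + 40 + 63).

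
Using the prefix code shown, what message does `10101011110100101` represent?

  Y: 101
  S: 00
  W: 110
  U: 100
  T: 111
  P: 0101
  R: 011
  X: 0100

YPTXY

Read left to right; each codeword is recognised as soon as it completes (prefix code):
  101→Y | 0101→P | 111→T | 0100→X | 101→Y
Decoded message: YPTXY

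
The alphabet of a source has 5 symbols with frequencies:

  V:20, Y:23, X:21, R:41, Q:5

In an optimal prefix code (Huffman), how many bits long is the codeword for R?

Repeatedly merge the two smallest:
merge Q(5) and V(20): 25
merge X(21) and Y(23): 44
merge 25 and R(41): 66
merge 44 and 66: 110
R's leaf is at depth 2, giving a 2-bit codeword.

2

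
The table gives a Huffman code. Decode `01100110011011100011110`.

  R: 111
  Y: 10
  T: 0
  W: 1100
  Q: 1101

TWWQWTRY

Read left to right; each codeword is recognised as soon as it completes (prefix code):
  0→T | 1100→W | 1100→W | 1101→Q | 1100→W | 0→T | 111→R | 10→Y
Decoded message: TWWQWTRY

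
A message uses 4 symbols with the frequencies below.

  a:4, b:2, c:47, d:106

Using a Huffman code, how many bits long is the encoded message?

218

Build the Huffman tree bottom-up:
b(2) + a(4) → 6
6 + c(47) → 53
53 + d(106) → 159
Each symbol's bit-cost is frequency × depth; summing gives 218 bits (equivalently 6 + 53 + 159).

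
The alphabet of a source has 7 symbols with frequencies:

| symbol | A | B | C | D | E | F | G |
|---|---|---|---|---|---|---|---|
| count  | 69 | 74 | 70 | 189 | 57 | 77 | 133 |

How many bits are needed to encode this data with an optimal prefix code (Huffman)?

Merge the two smallest weights repeatedly:
merge E(57) and A(69): 126
merge C(70) and B(74): 144
merge F(77) and 126: 203
merge G(133) and 144: 277
merge D(189) and 203: 392
merge 277 and 392: 669
Total encoded bits = sum of merged weights = 126 + 144 + 203 + 277 + 392 + 669 = 1811.

1811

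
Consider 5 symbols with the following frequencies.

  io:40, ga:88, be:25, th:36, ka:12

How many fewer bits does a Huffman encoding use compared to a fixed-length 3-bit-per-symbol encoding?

Fixed-length: 3 bits × 201 symbols = 603 bits.
Huffman merges:
ka(12) + be(25) → 37
th(36) + 37 → 73
io(40) + 73 → 113
ga(88) + 113 → 201
Huffman total = 37 + 73 + 113 + 201 = 424 bits.
Saving = 603 − 424 = 179 bits.

179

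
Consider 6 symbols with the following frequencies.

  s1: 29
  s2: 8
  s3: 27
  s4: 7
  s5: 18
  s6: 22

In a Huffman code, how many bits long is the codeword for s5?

3

Huffman merges, smallest pair first:
s4(7) + s2(8) → 15
15 + s5(18) → 33
s6(22) + s3(27) → 49
s1(29) + 33 → 62
49 + 62 → 111
s5 sits 3 levels below the root, so its codeword is 3 bits.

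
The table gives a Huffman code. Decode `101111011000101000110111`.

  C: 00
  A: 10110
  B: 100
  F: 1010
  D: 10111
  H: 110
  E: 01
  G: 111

Read left to right; each codeword is recognised as soon as it completes (prefix code):
  10111→D | 10110→A | 00→C | 1010→F | 00→C | 110→H | 111→G
Decoded message: DACFCHG

DACFCHG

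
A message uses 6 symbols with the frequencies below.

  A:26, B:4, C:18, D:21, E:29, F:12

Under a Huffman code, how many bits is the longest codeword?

4

Merge the two lowest-weight nodes at each step:
merge B(4) and F(12): 16
merge 16 and C(18): 34
merge D(21) and A(26): 47
merge E(29) and 34: 63
merge 47 and 63: 110
The first pair merged (B, F) ends up deepest, at depth 4.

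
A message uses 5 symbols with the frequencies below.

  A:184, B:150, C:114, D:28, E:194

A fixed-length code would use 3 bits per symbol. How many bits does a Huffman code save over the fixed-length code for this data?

Fixed-length: 3 bits × 670 symbols = 2010 bits.
Huffman merges:
D(28) + C(114) → 142
142 + B(150) → 292
A(184) + E(194) → 378
292 + 378 → 670
Huffman total = 142 + 292 + 378 + 670 = 1482 bits.
Saving = 2010 − 1482 = 528 bits.

528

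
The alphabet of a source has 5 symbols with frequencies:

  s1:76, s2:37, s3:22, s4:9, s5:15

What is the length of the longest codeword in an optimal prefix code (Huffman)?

Merge the two lowest-weight nodes at each step:
combine s4(9), s5(15) → 24
combine s3(22), 24 → 46
combine s2(37), 46 → 83
combine s1(76), 83 → 159
Maximum depth reached is 4.

4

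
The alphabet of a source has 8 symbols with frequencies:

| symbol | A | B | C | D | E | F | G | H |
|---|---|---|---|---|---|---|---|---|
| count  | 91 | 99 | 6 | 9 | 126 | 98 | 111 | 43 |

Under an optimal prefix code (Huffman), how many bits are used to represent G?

2

Repeatedly merge the two smallest:
combine C(6), D(9) → 15
combine 15, H(43) → 58
combine 58, A(91) → 149
combine F(98), B(99) → 197
combine G(111), E(126) → 237
combine 149, 197 → 346
combine 237, 346 → 583
The subtree containing G is merged 2 times, so code length = 2.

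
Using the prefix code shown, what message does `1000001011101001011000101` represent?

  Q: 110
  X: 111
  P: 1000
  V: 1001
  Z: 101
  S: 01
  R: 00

Read left to right; each codeword is recognised as soon as it completes (prefix code):
  1000→P | 00→R | 101→Z | 110→Q | 1001→V | 01→S | 1000→P | 101→Z
Decoded message: PRZQVSPZ

PRZQVSPZ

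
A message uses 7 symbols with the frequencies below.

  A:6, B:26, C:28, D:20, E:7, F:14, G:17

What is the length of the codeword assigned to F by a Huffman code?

Huffman merges, smallest pair first:
A(6) + E(7) → 13
13 + F(14) → 27
G(17) + D(20) → 37
B(26) + 27 → 53
C(28) + 37 → 65
53 + 65 → 118
The subtree containing F is merged 3 times, so code length = 3.

3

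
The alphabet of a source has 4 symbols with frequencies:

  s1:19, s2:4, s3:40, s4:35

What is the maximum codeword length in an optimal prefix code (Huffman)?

3

Merge the two lowest-weight nodes at each step:
merge s2(4) and s1(19): 23
merge 23 and s4(35): 58
merge s3(40) and 58: 98
The rarest symbols sit at the bottom; the longest codeword is 3 bits.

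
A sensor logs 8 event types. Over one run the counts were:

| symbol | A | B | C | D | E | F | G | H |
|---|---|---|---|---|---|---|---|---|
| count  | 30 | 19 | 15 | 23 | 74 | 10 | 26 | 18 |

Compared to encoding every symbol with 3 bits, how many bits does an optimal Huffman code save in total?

Fixed-length: 3 bits × 215 symbols = 645 bits.
Huffman merges:
F(10) + C(15) → 25
H(18) + B(19) → 37
D(23) + 25 → 48
G(26) + A(30) → 56
37 + 48 → 85
56 + E(74) → 130
85 + 130 → 215
Huffman total = 25 + 37 + 48 + 56 + 85 + 130 + 215 = 596 bits.
Saving = 645 − 596 = 49 bits.

49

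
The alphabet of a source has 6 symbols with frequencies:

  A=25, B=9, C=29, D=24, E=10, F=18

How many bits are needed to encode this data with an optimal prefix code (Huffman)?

Merge the two smallest weights repeatedly:
combine B(9), E(10) → 19
combine F(18), 19 → 37
combine D(24), A(25) → 49
combine C(29), 37 → 66
combine 49, 66 → 115
The encoded length is the sum of every internal node's weight: 19 + 37 + 49 + 66 + 115 = 286 bits.

286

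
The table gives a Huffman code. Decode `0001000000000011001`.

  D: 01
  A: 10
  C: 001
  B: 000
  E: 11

BABBBEC

Read left to right; each codeword is recognised as soon as it completes (prefix code):
  000→B | 10→A | 000→B | 000→B | 000→B | 11→E | 001→C
Decoded message: BABBBEC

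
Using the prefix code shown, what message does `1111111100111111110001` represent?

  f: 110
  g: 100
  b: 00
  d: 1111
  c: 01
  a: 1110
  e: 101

Read left to right; each codeword is recognised as soon as it completes (prefix code):
  1111→d | 1111→d | 00→b | 1111→d | 1111→d | 00→b | 01→c
Decoded message: ddbddbc

ddbddbc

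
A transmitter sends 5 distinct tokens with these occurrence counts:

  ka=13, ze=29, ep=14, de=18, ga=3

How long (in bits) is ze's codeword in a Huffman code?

Huffman merges, smallest pair first:
merge ga(3) and ka(13): 16
merge ep(14) and 16: 30
merge de(18) and ze(29): 47
merge 30 and 47: 77
ze's leaf is at depth 2, giving a 2-bit codeword.

2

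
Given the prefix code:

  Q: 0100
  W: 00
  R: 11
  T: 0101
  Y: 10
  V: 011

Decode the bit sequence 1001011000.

YTYW

Read left to right; each codeword is recognised as soon as it completes (prefix code):
  10→Y | 0101→T | 10→Y | 00→W
Decoded message: YTYW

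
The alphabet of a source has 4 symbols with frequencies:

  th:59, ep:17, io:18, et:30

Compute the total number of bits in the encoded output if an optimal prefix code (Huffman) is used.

Build the Huffman tree bottom-up:
ep(17) + io(18) → 35
et(30) + 35 → 65
th(59) + 65 → 124
Each symbol's bit-cost is frequency × depth; summing gives 224 bits (equivalently 35 + 65 + 124).

224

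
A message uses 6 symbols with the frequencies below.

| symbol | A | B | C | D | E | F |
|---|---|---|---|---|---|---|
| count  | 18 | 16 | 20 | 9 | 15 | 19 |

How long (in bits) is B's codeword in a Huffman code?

Repeatedly merge the two smallest:
D(9) + E(15) → 24
B(16) + A(18) → 34
F(19) + C(20) → 39
24 + 34 → 58
39 + 58 → 97
The subtree containing B is merged 3 times, so code length = 3.

3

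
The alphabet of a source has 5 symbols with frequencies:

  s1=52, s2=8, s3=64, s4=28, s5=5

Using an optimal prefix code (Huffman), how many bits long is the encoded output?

Greedily combine the two least-frequent nodes:
s5(5) + s2(8) → 13
13 + s4(28) → 41
41 + s1(52) → 93
s3(64) + 93 → 157
The encoded length is the sum of every internal node's weight: 13 + 41 + 93 + 157 = 304 bits.

304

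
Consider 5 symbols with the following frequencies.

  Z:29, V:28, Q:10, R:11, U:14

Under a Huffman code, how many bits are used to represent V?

2

Huffman merges, smallest pair first:
Q(10) + R(11) → 21
U(14) + 21 → 35
V(28) + Z(29) → 57
35 + 57 → 92
V sits 2 levels below the root, so its codeword is 2 bits.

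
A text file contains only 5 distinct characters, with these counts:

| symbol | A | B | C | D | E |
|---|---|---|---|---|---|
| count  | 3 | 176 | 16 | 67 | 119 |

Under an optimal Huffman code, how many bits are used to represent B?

1

Build the tree from the bottom:
merge A(3) and C(16): 19
merge 19 and D(67): 86
merge 86 and E(119): 205
merge B(176) and 205: 381
B is a child of the root — depth 1, so its codeword is a single bit.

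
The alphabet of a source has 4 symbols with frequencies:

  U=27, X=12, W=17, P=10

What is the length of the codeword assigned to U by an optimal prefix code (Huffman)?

1

Repeatedly merge the two smallest:
merge P(10) and X(12): 22
merge W(17) and 22: 39
merge U(27) and 39: 66
U sits one level below the root: a 1-bit codeword.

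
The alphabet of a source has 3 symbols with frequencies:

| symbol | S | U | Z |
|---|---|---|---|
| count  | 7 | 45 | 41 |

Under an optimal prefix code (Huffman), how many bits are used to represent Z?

2

Build the tree from the bottom:
combine S(7), Z(41) → 48
combine U(45), 48 → 93
Z's leaf is at depth 2, giving a 2-bit codeword.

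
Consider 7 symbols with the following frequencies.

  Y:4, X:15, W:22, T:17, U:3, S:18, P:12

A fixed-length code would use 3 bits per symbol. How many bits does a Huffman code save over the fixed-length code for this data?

33

Fixed-length: 3 bits × 91 symbols = 273 bits.
Huffman merges:
combine U(3), Y(4) → 7
combine 7, P(12) → 19
combine X(15), T(17) → 32
combine S(18), 19 → 37
combine W(22), 32 → 54
combine 37, 54 → 91
Huffman total = 7 + 19 + 32 + 37 + 54 + 91 = 240 bits.
Saving = 273 − 240 = 33 bits.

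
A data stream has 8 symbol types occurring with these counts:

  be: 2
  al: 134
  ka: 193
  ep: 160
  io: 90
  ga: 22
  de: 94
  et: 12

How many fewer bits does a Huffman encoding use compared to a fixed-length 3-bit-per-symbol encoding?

Fixed-length: 3 bits × 707 symbols = 2121 bits.
Huffman merges:
combine be(2), et(12) → 14
combine 14, ga(22) → 36
combine 36, io(90) → 126
combine de(94), 126 → 220
combine al(134), ep(160) → 294
combine ka(193), 220 → 413
combine 294, 413 → 707
Huffman total = 14 + 36 + 126 + 220 + 294 + 413 + 707 = 1810 bits.
Saving = 2121 − 1810 = 311 bits.

311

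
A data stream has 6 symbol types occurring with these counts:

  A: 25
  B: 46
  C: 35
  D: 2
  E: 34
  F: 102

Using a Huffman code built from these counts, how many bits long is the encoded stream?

555

Build the Huffman tree bottom-up:
D(2) + A(25) → 27
27 + E(34) → 61
C(35) + B(46) → 81
61 + 81 → 142
F(102) + 142 → 244
Each symbol's bit-cost is frequency × depth; summing gives 555 bits (equivalently 27 + 61 + 81 + 142 + 244).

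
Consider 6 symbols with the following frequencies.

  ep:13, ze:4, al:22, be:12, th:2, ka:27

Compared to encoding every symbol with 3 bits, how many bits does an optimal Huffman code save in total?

56

Fixed-length: 3 bits × 80 symbols = 240 bits.
Huffman merges:
th(2) + ze(4) → 6
6 + be(12) → 18
ep(13) + 18 → 31
al(22) + ka(27) → 49
31 + 49 → 80
Huffman total = 6 + 18 + 31 + 49 + 80 = 184 bits.
Saving = 240 − 184 = 56 bits.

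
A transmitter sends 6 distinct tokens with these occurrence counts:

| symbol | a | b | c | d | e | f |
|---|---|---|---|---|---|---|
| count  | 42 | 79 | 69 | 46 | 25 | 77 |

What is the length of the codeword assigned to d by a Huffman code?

Huffman merges, smallest pair first:
merge e(25) and a(42): 67
merge d(46) and 67: 113
merge c(69) and f(77): 146
merge b(79) and 113: 192
merge 146 and 192: 338
The subtree containing d is merged 3 times, so code length = 3.

3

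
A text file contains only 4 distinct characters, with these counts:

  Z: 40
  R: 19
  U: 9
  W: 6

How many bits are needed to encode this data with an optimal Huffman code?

123

Merge the two smallest weights repeatedly:
combine W(6), U(9) → 15
combine 15, R(19) → 34
combine 34, Z(40) → 74
Total encoded bits = sum of merged weights = 15 + 34 + 74 = 123.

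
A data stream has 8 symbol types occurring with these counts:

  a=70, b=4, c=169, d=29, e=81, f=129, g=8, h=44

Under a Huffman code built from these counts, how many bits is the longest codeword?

Merge the two lowest-weight nodes at each step:
combine b(4), g(8) → 12
combine 12, d(29) → 41
combine 41, h(44) → 85
combine a(70), e(81) → 151
combine 85, f(129) → 214
combine 151, c(169) → 320
combine 214, 320 → 534
Maximum depth reached is 5.

5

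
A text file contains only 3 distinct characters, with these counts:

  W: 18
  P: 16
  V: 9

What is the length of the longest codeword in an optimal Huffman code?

2

Merge the two lowest-weight nodes at each step:
merge V(9) and P(16): 25
merge W(18) and 25: 43
The first pair merged (V, P) ends up deepest, at depth 2.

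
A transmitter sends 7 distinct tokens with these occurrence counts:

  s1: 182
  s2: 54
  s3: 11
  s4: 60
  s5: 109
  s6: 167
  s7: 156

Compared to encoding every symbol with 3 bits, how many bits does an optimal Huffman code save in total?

315

Fixed-length: 3 bits × 739 symbols = 2217 bits.
Huffman merges:
merge s3(11) and s2(54): 65
merge s4(60) and 65: 125
merge s5(109) and 125: 234
merge s7(156) and s6(167): 323
merge s1(182) and 234: 416
merge 323 and 416: 739
Huffman total = 65 + 125 + 234 + 323 + 416 + 739 = 1902 bits.
Saving = 2217 − 1902 = 315 bits.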